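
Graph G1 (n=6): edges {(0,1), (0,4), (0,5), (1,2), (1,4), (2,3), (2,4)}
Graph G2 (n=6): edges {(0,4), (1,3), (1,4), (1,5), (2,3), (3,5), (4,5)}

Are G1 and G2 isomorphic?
Yes, isomorphic

The graphs are isomorphic.
One valid mapping φ: V(G1) → V(G2): 0→3, 1→5, 2→4, 3→0, 4→1, 5→2

Verify φ preserves adjacency — for each edge of G1, its image is an edge of G2:
  (0,1) → (φ(0),φ(1)) = (3,5) ∈ E(G2) ✓
  (0,4) → (φ(0),φ(4)) = (1,3) ∈ E(G2) ✓
  (0,5) → (φ(0),φ(5)) = (2,3) ∈ E(G2) ✓
  (1,2) → (φ(1),φ(2)) = (4,5) ∈ E(G2) ✓
  (1,4) → (φ(1),φ(4)) = (1,5) ∈ E(G2) ✓
  (2,3) → (φ(2),φ(3)) = (0,4) ∈ E(G2) ✓
  (2,4) → (φ(2),φ(4)) = (1,4) ∈ E(G2) ✓
All 7 edges of G1 map to edges of G2, and |E(G1)| = |E(G2)| = 7, so φ is a bijection on edges as well as vertices. Hence G1 ≅ G2.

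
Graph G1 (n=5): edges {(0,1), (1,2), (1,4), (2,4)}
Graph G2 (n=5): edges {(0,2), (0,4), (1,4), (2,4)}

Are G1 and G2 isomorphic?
Yes, isomorphic

The graphs are isomorphic.
One valid mapping φ: V(G1) → V(G2): 0→1, 1→4, 2→0, 3→3, 4→2

Verify φ preserves adjacency — for each edge of G1, its image is an edge of G2:
  (0,1) → (φ(0),φ(1)) = (1,4) ∈ E(G2) ✓
  (1,2) → (φ(1),φ(2)) = (0,4) ∈ E(G2) ✓
  (1,4) → (φ(1),φ(4)) = (2,4) ∈ E(G2) ✓
  (2,4) → (φ(2),φ(4)) = (0,2) ∈ E(G2) ✓
All 4 edges of G1 map to edges of G2, and |E(G1)| = |E(G2)| = 4, so φ is a bijection on edges as well as vertices. Hence G1 ≅ G2.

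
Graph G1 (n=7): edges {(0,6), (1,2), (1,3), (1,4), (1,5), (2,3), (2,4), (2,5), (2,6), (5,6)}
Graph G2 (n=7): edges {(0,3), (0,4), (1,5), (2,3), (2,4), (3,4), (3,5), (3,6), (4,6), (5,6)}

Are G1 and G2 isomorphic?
Yes, isomorphic

The graphs are isomorphic.
One valid mapping φ: V(G1) → V(G2): 0→1, 1→4, 2→3, 3→2, 4→0, 5→6, 6→5

Verify φ preserves adjacency — for each edge of G1, its image is an edge of G2:
  (0,6) → (φ(0),φ(6)) = (1,5) ∈ E(G2) ✓
  (1,2) → (φ(1),φ(2)) = (3,4) ∈ E(G2) ✓
  (1,3) → (φ(1),φ(3)) = (2,4) ∈ E(G2) ✓
  (1,4) → (φ(1),φ(4)) = (0,4) ∈ E(G2) ✓
  (1,5) → (φ(1),φ(5)) = (4,6) ∈ E(G2) ✓
  (2,3) → (φ(2),φ(3)) = (2,3) ∈ E(G2) ✓
  (2,4) → (φ(2),φ(4)) = (0,3) ∈ E(G2) ✓
  (2,5) → (φ(2),φ(5)) = (3,6) ∈ E(G2) ✓
  (2,6) → (φ(2),φ(6)) = (3,5) ∈ E(G2) ✓
  (5,6) → (φ(5),φ(6)) = (5,6) ∈ E(G2) ✓
All 10 edges of G1 map to edges of G2, and |E(G1)| = |E(G2)| = 10, so φ is a bijection on edges as well as vertices. Hence G1 ≅ G2.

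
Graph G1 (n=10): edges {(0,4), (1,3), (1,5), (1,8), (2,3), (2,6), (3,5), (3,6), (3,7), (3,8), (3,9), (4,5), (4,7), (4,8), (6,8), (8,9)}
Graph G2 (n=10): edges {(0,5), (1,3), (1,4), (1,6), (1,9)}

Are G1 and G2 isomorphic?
No, not isomorphic

The graphs are NOT isomorphic.

Connected components of G1: 1 component(s) with vertex sets [[0, 1, 2, 3, 4, 5, 6, 7, 8, 9]], sizes [10].
Connected components of G2: 5 component(s) with vertex sets [[2], [7], [8], [0, 5], [1, 3, 4, 6, 9]], sizes [1, 1, 1, 2, 5].
The number of connected components (and the multiset of component sizes) is an isomorphism invariant — an isomorphism maps each component of G1 bijectively onto a component of G2. Since G1 has 1 component(s) and G2 has 5, they cannot be isomorphic.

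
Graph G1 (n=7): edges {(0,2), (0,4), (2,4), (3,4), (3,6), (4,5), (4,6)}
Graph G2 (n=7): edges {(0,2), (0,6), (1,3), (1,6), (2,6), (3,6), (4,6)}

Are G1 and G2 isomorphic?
Yes, isomorphic

The graphs are isomorphic.
One valid mapping φ: V(G1) → V(G2): 0→0, 1→5, 2→2, 3→1, 4→6, 5→4, 6→3

Verify φ preserves adjacency — for each edge of G1, its image is an edge of G2:
  (0,2) → (φ(0),φ(2)) = (0,2) ∈ E(G2) ✓
  (0,4) → (φ(0),φ(4)) = (0,6) ∈ E(G2) ✓
  (2,4) → (φ(2),φ(4)) = (2,6) ∈ E(G2) ✓
  (3,4) → (φ(3),φ(4)) = (1,6) ∈ E(G2) ✓
  (3,6) → (φ(3),φ(6)) = (1,3) ∈ E(G2) ✓
  (4,5) → (φ(4),φ(5)) = (4,6) ∈ E(G2) ✓
  (4,6) → (φ(4),φ(6)) = (3,6) ∈ E(G2) ✓
All 7 edges of G1 map to edges of G2, and |E(G1)| = |E(G2)| = 7, so φ is a bijection on edges as well as vertices. Hence G1 ≅ G2.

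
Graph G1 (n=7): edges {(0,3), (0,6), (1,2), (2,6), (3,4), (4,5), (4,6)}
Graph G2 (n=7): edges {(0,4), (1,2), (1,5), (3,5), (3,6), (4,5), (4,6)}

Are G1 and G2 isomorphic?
Yes, isomorphic

The graphs are isomorphic.
One valid mapping φ: V(G1) → V(G2): 0→3, 1→2, 2→1, 3→6, 4→4, 5→0, 6→5

Verify φ preserves adjacency — for each edge of G1, its image is an edge of G2:
  (0,3) → (φ(0),φ(3)) = (3,6) ∈ E(G2) ✓
  (0,6) → (φ(0),φ(6)) = (3,5) ∈ E(G2) ✓
  (1,2) → (φ(1),φ(2)) = (1,2) ∈ E(G2) ✓
  (2,6) → (φ(2),φ(6)) = (1,5) ∈ E(G2) ✓
  (3,4) → (φ(3),φ(4)) = (4,6) ∈ E(G2) ✓
  (4,5) → (φ(4),φ(5)) = (0,4) ∈ E(G2) ✓
  (4,6) → (φ(4),φ(6)) = (4,5) ∈ E(G2) ✓
All 7 edges of G1 map to edges of G2, and |E(G1)| = |E(G2)| = 7, so φ is a bijection on edges as well as vertices. Hence G1 ≅ G2.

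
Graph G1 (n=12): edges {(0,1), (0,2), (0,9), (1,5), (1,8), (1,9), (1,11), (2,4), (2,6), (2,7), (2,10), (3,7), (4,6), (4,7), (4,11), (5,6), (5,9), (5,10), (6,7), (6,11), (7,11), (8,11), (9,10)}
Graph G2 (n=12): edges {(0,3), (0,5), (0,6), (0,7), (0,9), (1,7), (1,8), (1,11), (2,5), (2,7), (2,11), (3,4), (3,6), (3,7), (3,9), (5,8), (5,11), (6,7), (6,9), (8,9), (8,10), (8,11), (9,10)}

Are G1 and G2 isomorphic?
Yes, isomorphic

The graphs are isomorphic.
One valid mapping φ: V(G1) → V(G2): 0→1, 1→8, 2→7, 3→4, 4→6, 5→5, 6→0, 7→3, 8→10, 9→11, 10→2, 11→9

Verify φ preserves adjacency — for each edge of G1, its image is an edge of G2:
  (0,1) → (φ(0),φ(1)) = (1,8) ∈ E(G2) ✓
  (0,2) → (φ(0),φ(2)) = (1,7) ∈ E(G2) ✓
  (0,9) → (φ(0),φ(9)) = (1,11) ∈ E(G2) ✓
  (1,5) → (φ(1),φ(5)) = (5,8) ∈ E(G2) ✓
  (1,8) → (φ(1),φ(8)) = (8,10) ∈ E(G2) ✓
  (1,9) → (φ(1),φ(9)) = (8,11) ∈ E(G2) ✓
  (1,11) → (φ(1),φ(11)) = (8,9) ∈ E(G2) ✓
  (2,4) → (φ(2),φ(4)) = (6,7) ∈ E(G2) ✓
  (2,6) → (φ(2),φ(6)) = (0,7) ∈ E(G2) ✓
  (2,7) → (φ(2),φ(7)) = (3,7) ∈ E(G2) ✓
  (2,10) → (φ(2),φ(10)) = (2,7) ∈ E(G2) ✓
  (3,7) → (φ(3),φ(7)) = (3,4) ∈ E(G2) ✓
  (4,6) → (φ(4),φ(6)) = (0,6) ∈ E(G2) ✓
  (4,7) → (φ(4),φ(7)) = (3,6) ∈ E(G2) ✓
  (4,11) → (φ(4),φ(11)) = (6,9) ∈ E(G2) ✓
  (5,6) → (φ(5),φ(6)) = (0,5) ∈ E(G2) ✓
  (5,9) → (φ(5),φ(9)) = (5,11) ∈ E(G2) ✓
  (5,10) → (φ(5),φ(10)) = (2,5) ∈ E(G2) ✓
  (6,7) → (φ(6),φ(7)) = (0,3) ∈ E(G2) ✓
  (6,11) → (φ(6),φ(11)) = (0,9) ∈ E(G2) ✓
  (7,11) → (φ(7),φ(11)) = (3,9) ∈ E(G2) ✓
  (8,11) → (φ(8),φ(11)) = (9,10) ∈ E(G2) ✓
  (9,10) → (φ(9),φ(10)) = (2,11) ∈ E(G2) ✓
All 23 edges of G1 map to edges of G2, and |E(G1)| = |E(G2)| = 23, so φ is a bijection on edges as well as vertices. Hence G1 ≅ G2.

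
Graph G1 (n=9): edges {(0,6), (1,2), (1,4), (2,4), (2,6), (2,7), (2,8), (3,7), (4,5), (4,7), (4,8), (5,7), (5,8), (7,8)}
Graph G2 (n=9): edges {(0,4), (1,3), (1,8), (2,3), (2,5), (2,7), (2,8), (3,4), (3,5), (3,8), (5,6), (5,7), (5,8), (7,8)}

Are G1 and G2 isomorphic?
Yes, isomorphic

The graphs are isomorphic.
One valid mapping φ: V(G1) → V(G2): 0→0, 1→1, 2→3, 3→6, 4→8, 5→7, 6→4, 7→5, 8→2

Verify φ preserves adjacency — for each edge of G1, its image is an edge of G2:
  (0,6) → (φ(0),φ(6)) = (0,4) ∈ E(G2) ✓
  (1,2) → (φ(1),φ(2)) = (1,3) ∈ E(G2) ✓
  (1,4) → (φ(1),φ(4)) = (1,8) ∈ E(G2) ✓
  (2,4) → (φ(2),φ(4)) = (3,8) ∈ E(G2) ✓
  (2,6) → (φ(2),φ(6)) = (3,4) ∈ E(G2) ✓
  (2,7) → (φ(2),φ(7)) = (3,5) ∈ E(G2) ✓
  (2,8) → (φ(2),φ(8)) = (2,3) ∈ E(G2) ✓
  (3,7) → (φ(3),φ(7)) = (5,6) ∈ E(G2) ✓
  (4,5) → (φ(4),φ(5)) = (7,8) ∈ E(G2) ✓
  (4,7) → (φ(4),φ(7)) = (5,8) ∈ E(G2) ✓
  (4,8) → (φ(4),φ(8)) = (2,8) ∈ E(G2) ✓
  (5,7) → (φ(5),φ(7)) = (5,7) ∈ E(G2) ✓
  (5,8) → (φ(5),φ(8)) = (2,7) ∈ E(G2) ✓
  (7,8) → (φ(7),φ(8)) = (2,5) ∈ E(G2) ✓
All 14 edges of G1 map to edges of G2, and |E(G1)| = |E(G2)| = 14, so φ is a bijection on edges as well as vertices. Hence G1 ≅ G2.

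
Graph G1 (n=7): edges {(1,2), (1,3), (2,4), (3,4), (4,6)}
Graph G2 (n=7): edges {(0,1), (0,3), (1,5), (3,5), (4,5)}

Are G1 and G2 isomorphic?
Yes, isomorphic

The graphs are isomorphic.
One valid mapping φ: V(G1) → V(G2): 0→2, 1→0, 2→3, 3→1, 4→5, 5→6, 6→4

Verify φ preserves adjacency — for each edge of G1, its image is an edge of G2:
  (1,2) → (φ(1),φ(2)) = (0,3) ∈ E(G2) ✓
  (1,3) → (φ(1),φ(3)) = (0,1) ∈ E(G2) ✓
  (2,4) → (φ(2),φ(4)) = (3,5) ∈ E(G2) ✓
  (3,4) → (φ(3),φ(4)) = (1,5) ∈ E(G2) ✓
  (4,6) → (φ(4),φ(6)) = (4,5) ∈ E(G2) ✓
All 5 edges of G1 map to edges of G2, and |E(G1)| = |E(G2)| = 5, so φ is a bijection on edges as well as vertices. Hence G1 ≅ G2.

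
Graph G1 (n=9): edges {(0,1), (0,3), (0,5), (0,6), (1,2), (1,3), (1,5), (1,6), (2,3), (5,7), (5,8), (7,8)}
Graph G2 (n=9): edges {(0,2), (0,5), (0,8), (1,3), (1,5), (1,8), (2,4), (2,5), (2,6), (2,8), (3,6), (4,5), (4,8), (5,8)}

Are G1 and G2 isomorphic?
No, not isomorphic

The graphs are NOT isomorphic.

Degrees in G1: deg(0)=4, deg(1)=5, deg(2)=2, deg(3)=3, deg(4)=0, deg(5)=4, deg(6)=2, deg(7)=2, deg(8)=2.
Sorted degree sequence of G1: [5, 4, 4, 3, 2, 2, 2, 2, 0].
Degrees in G2: deg(0)=3, deg(1)=3, deg(2)=5, deg(3)=2, deg(4)=3, deg(5)=5, deg(6)=2, deg(7)=0, deg(8)=5.
Sorted degree sequence of G2: [5, 5, 5, 3, 3, 3, 2, 2, 0].
The (sorted) degree sequence is an isomorphism invariant, so since G1 and G2 have different degree sequences they cannot be isomorphic.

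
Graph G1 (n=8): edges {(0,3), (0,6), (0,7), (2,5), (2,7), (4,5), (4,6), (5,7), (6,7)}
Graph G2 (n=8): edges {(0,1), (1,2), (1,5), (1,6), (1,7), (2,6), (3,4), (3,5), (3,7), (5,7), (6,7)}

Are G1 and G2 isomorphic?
No, not isomorphic

The graphs are NOT isomorphic.

Counting triangles (3-cliques): G1 has 2, G2 has 4.
Triangle count is an isomorphism invariant, so differing triangle counts rule out isomorphism.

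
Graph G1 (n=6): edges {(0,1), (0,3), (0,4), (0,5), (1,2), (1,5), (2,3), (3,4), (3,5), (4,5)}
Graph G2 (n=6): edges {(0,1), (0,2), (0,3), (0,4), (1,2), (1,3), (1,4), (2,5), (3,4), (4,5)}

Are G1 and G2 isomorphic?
Yes, isomorphic

The graphs are isomorphic.
One valid mapping φ: V(G1) → V(G2): 0→0, 1→2, 2→5, 3→4, 4→3, 5→1

Verify φ preserves adjacency — for each edge of G1, its image is an edge of G2:
  (0,1) → (φ(0),φ(1)) = (0,2) ∈ E(G2) ✓
  (0,3) → (φ(0),φ(3)) = (0,4) ∈ E(G2) ✓
  (0,4) → (φ(0),φ(4)) = (0,3) ∈ E(G2) ✓
  (0,5) → (φ(0),φ(5)) = (0,1) ∈ E(G2) ✓
  (1,2) → (φ(1),φ(2)) = (2,5) ∈ E(G2) ✓
  (1,5) → (φ(1),φ(5)) = (1,2) ∈ E(G2) ✓
  (2,3) → (φ(2),φ(3)) = (4,5) ∈ E(G2) ✓
  (3,4) → (φ(3),φ(4)) = (3,4) ∈ E(G2) ✓
  (3,5) → (φ(3),φ(5)) = (1,4) ∈ E(G2) ✓
  (4,5) → (φ(4),φ(5)) = (1,3) ∈ E(G2) ✓
All 10 edges of G1 map to edges of G2, and |E(G1)| = |E(G2)| = 10, so φ is a bijection on edges as well as vertices. Hence G1 ≅ G2.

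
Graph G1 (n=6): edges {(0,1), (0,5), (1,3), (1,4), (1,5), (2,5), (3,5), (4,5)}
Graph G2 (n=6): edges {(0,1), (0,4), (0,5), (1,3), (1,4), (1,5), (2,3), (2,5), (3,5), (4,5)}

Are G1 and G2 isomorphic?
No, not isomorphic

The graphs are NOT isomorphic.

Counting edges: G1 has 8 edge(s); G2 has 10 edge(s).
Edge count is an isomorphism invariant (a bijection on vertices induces a bijection on edges), so differing edge counts rule out isomorphism.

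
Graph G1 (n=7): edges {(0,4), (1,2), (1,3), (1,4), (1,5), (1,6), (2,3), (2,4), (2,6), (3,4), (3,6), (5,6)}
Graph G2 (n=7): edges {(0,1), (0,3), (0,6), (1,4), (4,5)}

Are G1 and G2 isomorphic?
No, not isomorphic

The graphs are NOT isomorphic.

Connected components of G1: 1 component(s) with vertex sets [[0, 1, 2, 3, 4, 5, 6]], sizes [7].
Connected components of G2: 2 component(s) with vertex sets [[2], [0, 1, 3, 4, 5, 6]], sizes [1, 6].
The number of connected components (and the multiset of component sizes) is an isomorphism invariant — an isomorphism maps each component of G1 bijectively onto a component of G2. Since G1 has 1 component(s) and G2 has 2, they cannot be isomorphic.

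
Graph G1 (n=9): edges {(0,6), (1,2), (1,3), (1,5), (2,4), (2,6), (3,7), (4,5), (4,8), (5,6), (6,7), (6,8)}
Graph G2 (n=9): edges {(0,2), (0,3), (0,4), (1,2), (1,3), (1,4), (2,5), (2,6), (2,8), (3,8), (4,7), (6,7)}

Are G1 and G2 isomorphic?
Yes, isomorphic

The graphs are isomorphic.
One valid mapping φ: V(G1) → V(G2): 0→5, 1→4, 2→0, 3→7, 4→3, 5→1, 6→2, 7→6, 8→8

Verify φ preserves adjacency — for each edge of G1, its image is an edge of G2:
  (0,6) → (φ(0),φ(6)) = (2,5) ∈ E(G2) ✓
  (1,2) → (φ(1),φ(2)) = (0,4) ∈ E(G2) ✓
  (1,3) → (φ(1),φ(3)) = (4,7) ∈ E(G2) ✓
  (1,5) → (φ(1),φ(5)) = (1,4) ∈ E(G2) ✓
  (2,4) → (φ(2),φ(4)) = (0,3) ∈ E(G2) ✓
  (2,6) → (φ(2),φ(6)) = (0,2) ∈ E(G2) ✓
  (3,7) → (φ(3),φ(7)) = (6,7) ∈ E(G2) ✓
  (4,5) → (φ(4),φ(5)) = (1,3) ∈ E(G2) ✓
  (4,8) → (φ(4),φ(8)) = (3,8) ∈ E(G2) ✓
  (5,6) → (φ(5),φ(6)) = (1,2) ∈ E(G2) ✓
  (6,7) → (φ(6),φ(7)) = (2,6) ∈ E(G2) ✓
  (6,8) → (φ(6),φ(8)) = (2,8) ∈ E(G2) ✓
All 12 edges of G1 map to edges of G2, and |E(G1)| = |E(G2)| = 12, so φ is a bijection on edges as well as vertices. Hence G1 ≅ G2.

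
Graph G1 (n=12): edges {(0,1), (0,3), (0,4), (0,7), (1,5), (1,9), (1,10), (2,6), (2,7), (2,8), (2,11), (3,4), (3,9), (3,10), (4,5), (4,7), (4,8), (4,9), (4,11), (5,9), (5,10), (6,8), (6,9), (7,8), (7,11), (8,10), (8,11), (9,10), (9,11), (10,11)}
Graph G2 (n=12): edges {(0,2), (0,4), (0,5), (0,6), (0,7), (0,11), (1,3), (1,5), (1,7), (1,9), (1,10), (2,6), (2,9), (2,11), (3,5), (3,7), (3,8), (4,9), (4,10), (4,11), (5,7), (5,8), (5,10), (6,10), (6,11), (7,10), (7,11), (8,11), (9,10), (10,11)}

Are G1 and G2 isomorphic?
Yes, isomorphic

The graphs are isomorphic.
One valid mapping φ: V(G1) → V(G2): 0→9, 1→2, 2→3, 3→4, 4→10, 5→6, 6→8, 7→1, 8→5, 9→11, 10→0, 11→7

Verify φ preserves adjacency — for each edge of G1, its image is an edge of G2:
  (0,1) → (φ(0),φ(1)) = (2,9) ∈ E(G2) ✓
  (0,3) → (φ(0),φ(3)) = (4,9) ∈ E(G2) ✓
  (0,4) → (φ(0),φ(4)) = (9,10) ∈ E(G2) ✓
  (0,7) → (φ(0),φ(7)) = (1,9) ∈ E(G2) ✓
  (1,5) → (φ(1),φ(5)) = (2,6) ∈ E(G2) ✓
  (1,9) → (φ(1),φ(9)) = (2,11) ∈ E(G2) ✓
  (1,10) → (φ(1),φ(10)) = (0,2) ∈ E(G2) ✓
  (2,6) → (φ(2),φ(6)) = (3,8) ∈ E(G2) ✓
  (2,7) → (φ(2),φ(7)) = (1,3) ∈ E(G2) ✓
  (2,8) → (φ(2),φ(8)) = (3,5) ∈ E(G2) ✓
  (2,11) → (φ(2),φ(11)) = (3,7) ∈ E(G2) ✓
  (3,4) → (φ(3),φ(4)) = (4,10) ∈ E(G2) ✓
  (3,9) → (φ(3),φ(9)) = (4,11) ∈ E(G2) ✓
  (3,10) → (φ(3),φ(10)) = (0,4) ∈ E(G2) ✓
  (4,5) → (φ(4),φ(5)) = (6,10) ∈ E(G2) ✓
  (4,7) → (φ(4),φ(7)) = (1,10) ∈ E(G2) ✓
  (4,8) → (φ(4),φ(8)) = (5,10) ∈ E(G2) ✓
  (4,9) → (φ(4),φ(9)) = (10,11) ∈ E(G2) ✓
  (4,11) → (φ(4),φ(11)) = (7,10) ∈ E(G2) ✓
  (5,9) → (φ(5),φ(9)) = (6,11) ∈ E(G2) ✓
  (5,10) → (φ(5),φ(10)) = (0,6) ∈ E(G2) ✓
  (6,8) → (φ(6),φ(8)) = (5,8) ∈ E(G2) ✓
  (6,9) → (φ(6),φ(9)) = (8,11) ∈ E(G2) ✓
  (7,8) → (φ(7),φ(8)) = (1,5) ∈ E(G2) ✓
  (7,11) → (φ(7),φ(11)) = (1,7) ∈ E(G2) ✓
  (8,10) → (φ(8),φ(10)) = (0,5) ∈ E(G2) ✓
  (8,11) → (φ(8),φ(11)) = (5,7) ∈ E(G2) ✓
  (9,10) → (φ(9),φ(10)) = (0,11) ∈ E(G2) ✓
  (9,11) → (φ(9),φ(11)) = (7,11) ∈ E(G2) ✓
  (10,11) → (φ(10),φ(11)) = (0,7) ∈ E(G2) ✓
All 30 edges of G1 map to edges of G2, and |E(G1)| = |E(G2)| = 30, so φ is a bijection on edges as well as vertices. Hence G1 ≅ G2.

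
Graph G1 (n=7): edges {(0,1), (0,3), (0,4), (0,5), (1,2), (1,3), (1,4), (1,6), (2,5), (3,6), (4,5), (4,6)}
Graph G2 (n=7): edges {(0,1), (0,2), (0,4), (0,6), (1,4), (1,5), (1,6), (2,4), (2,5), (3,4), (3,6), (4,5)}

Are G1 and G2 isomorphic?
Yes, isomorphic

The graphs are isomorphic.
One valid mapping φ: V(G1) → V(G2): 0→1, 1→4, 2→3, 3→5, 4→0, 5→6, 6→2

Verify φ preserves adjacency — for each edge of G1, its image is an edge of G2:
  (0,1) → (φ(0),φ(1)) = (1,4) ∈ E(G2) ✓
  (0,3) → (φ(0),φ(3)) = (1,5) ∈ E(G2) ✓
  (0,4) → (φ(0),φ(4)) = (0,1) ∈ E(G2) ✓
  (0,5) → (φ(0),φ(5)) = (1,6) ∈ E(G2) ✓
  (1,2) → (φ(1),φ(2)) = (3,4) ∈ E(G2) ✓
  (1,3) → (φ(1),φ(3)) = (4,5) ∈ E(G2) ✓
  (1,4) → (φ(1),φ(4)) = (0,4) ∈ E(G2) ✓
  (1,6) → (φ(1),φ(6)) = (2,4) ∈ E(G2) ✓
  (2,5) → (φ(2),φ(5)) = (3,6) ∈ E(G2) ✓
  (3,6) → (φ(3),φ(6)) = (2,5) ∈ E(G2) ✓
  (4,5) → (φ(4),φ(5)) = (0,6) ∈ E(G2) ✓
  (4,6) → (φ(4),φ(6)) = (0,2) ∈ E(G2) ✓
All 12 edges of G1 map to edges of G2, and |E(G1)| = |E(G2)| = 12, so φ is a bijection on edges as well as vertices. Hence G1 ≅ G2.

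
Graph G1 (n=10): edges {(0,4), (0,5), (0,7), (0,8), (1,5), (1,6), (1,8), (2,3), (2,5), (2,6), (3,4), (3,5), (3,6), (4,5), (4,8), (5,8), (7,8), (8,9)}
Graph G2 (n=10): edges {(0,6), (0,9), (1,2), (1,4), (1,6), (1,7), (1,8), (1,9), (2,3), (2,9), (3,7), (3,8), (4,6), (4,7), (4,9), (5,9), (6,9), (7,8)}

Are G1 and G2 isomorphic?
Yes, isomorphic

The graphs are isomorphic.
One valid mapping φ: V(G1) → V(G2): 0→6, 1→2, 2→8, 3→7, 4→4, 5→1, 6→3, 7→0, 8→9, 9→5

Verify φ preserves adjacency — for each edge of G1, its image is an edge of G2:
  (0,4) → (φ(0),φ(4)) = (4,6) ∈ E(G2) ✓
  (0,5) → (φ(0),φ(5)) = (1,6) ∈ E(G2) ✓
  (0,7) → (φ(0),φ(7)) = (0,6) ∈ E(G2) ✓
  (0,8) → (φ(0),φ(8)) = (6,9) ∈ E(G2) ✓
  (1,5) → (φ(1),φ(5)) = (1,2) ∈ E(G2) ✓
  (1,6) → (φ(1),φ(6)) = (2,3) ∈ E(G2) ✓
  (1,8) → (φ(1),φ(8)) = (2,9) ∈ E(G2) ✓
  (2,3) → (φ(2),φ(3)) = (7,8) ∈ E(G2) ✓
  (2,5) → (φ(2),φ(5)) = (1,8) ∈ E(G2) ✓
  (2,6) → (φ(2),φ(6)) = (3,8) ∈ E(G2) ✓
  (3,4) → (φ(3),φ(4)) = (4,7) ∈ E(G2) ✓
  (3,5) → (φ(3),φ(5)) = (1,7) ∈ E(G2) ✓
  (3,6) → (φ(3),φ(6)) = (3,7) ∈ E(G2) ✓
  (4,5) → (φ(4),φ(5)) = (1,4) ∈ E(G2) ✓
  (4,8) → (φ(4),φ(8)) = (4,9) ∈ E(G2) ✓
  (5,8) → (φ(5),φ(8)) = (1,9) ∈ E(G2) ✓
  (7,8) → (φ(7),φ(8)) = (0,9) ∈ E(G2) ✓
  (8,9) → (φ(8),φ(9)) = (5,9) ∈ E(G2) ✓
All 18 edges of G1 map to edges of G2, and |E(G1)| = |E(G2)| = 18, so φ is a bijection on edges as well as vertices. Hence G1 ≅ G2.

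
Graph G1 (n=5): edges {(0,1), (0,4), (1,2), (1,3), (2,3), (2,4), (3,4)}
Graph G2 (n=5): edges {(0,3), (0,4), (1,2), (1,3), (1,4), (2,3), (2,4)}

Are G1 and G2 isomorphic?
Yes, isomorphic

The graphs are isomorphic.
One valid mapping φ: V(G1) → V(G2): 0→0, 1→4, 2→2, 3→1, 4→3

Verify φ preserves adjacency — for each edge of G1, its image is an edge of G2:
  (0,1) → (φ(0),φ(1)) = (0,4) ∈ E(G2) ✓
  (0,4) → (φ(0),φ(4)) = (0,3) ∈ E(G2) ✓
  (1,2) → (φ(1),φ(2)) = (2,4) ∈ E(G2) ✓
  (1,3) → (φ(1),φ(3)) = (1,4) ∈ E(G2) ✓
  (2,3) → (φ(2),φ(3)) = (1,2) ∈ E(G2) ✓
  (2,4) → (φ(2),φ(4)) = (2,3) ∈ E(G2) ✓
  (3,4) → (φ(3),φ(4)) = (1,3) ∈ E(G2) ✓
All 7 edges of G1 map to edges of G2, and |E(G1)| = |E(G2)| = 7, so φ is a bijection on edges as well as vertices. Hence G1 ≅ G2.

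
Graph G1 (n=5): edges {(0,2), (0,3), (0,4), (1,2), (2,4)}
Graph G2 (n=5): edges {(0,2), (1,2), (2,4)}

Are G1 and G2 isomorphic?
No, not isomorphic

The graphs are NOT isomorphic.

Counting edges: G1 has 5 edge(s); G2 has 3 edge(s).
Edge count is an isomorphism invariant (a bijection on vertices induces a bijection on edges), so differing edge counts rule out isomorphism.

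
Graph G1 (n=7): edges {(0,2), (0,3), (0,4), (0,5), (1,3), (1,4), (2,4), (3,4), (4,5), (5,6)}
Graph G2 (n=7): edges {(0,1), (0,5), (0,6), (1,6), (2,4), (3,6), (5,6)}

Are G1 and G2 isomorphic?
No, not isomorphic

The graphs are NOT isomorphic.

Connected components of G1: 1 component(s) with vertex sets [[0, 1, 2, 3, 4, 5, 6]], sizes [7].
Connected components of G2: 2 component(s) with vertex sets [[2, 4], [0, 1, 3, 5, 6]], sizes [2, 5].
The number of connected components (and the multiset of component sizes) is an isomorphism invariant — an isomorphism maps each component of G1 bijectively onto a component of G2. Since G1 has 1 component(s) and G2 has 2, they cannot be isomorphic.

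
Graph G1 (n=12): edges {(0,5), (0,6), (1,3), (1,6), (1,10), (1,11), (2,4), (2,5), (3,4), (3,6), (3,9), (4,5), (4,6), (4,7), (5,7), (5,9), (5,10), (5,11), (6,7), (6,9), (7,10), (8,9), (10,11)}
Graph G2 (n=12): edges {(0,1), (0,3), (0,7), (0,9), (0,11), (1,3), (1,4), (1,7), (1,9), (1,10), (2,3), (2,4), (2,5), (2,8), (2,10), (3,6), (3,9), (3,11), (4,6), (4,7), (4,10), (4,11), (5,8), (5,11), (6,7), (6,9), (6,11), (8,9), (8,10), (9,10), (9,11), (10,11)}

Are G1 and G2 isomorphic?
No, not isomorphic

The graphs are NOT isomorphic.

Counting triangles (3-cliques): G1 has 9, G2 has 22.
Triangle count is an isomorphism invariant, so differing triangle counts rule out isomorphism.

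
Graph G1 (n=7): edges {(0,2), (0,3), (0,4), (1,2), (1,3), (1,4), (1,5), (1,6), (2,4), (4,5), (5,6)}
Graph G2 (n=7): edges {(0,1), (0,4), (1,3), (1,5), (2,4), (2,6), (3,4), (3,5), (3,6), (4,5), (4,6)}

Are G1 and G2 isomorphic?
Yes, isomorphic

The graphs are isomorphic.
One valid mapping φ: V(G1) → V(G2): 0→1, 1→4, 2→5, 3→0, 4→3, 5→6, 6→2

Verify φ preserves adjacency — for each edge of G1, its image is an edge of G2:
  (0,2) → (φ(0),φ(2)) = (1,5) ∈ E(G2) ✓
  (0,3) → (φ(0),φ(3)) = (0,1) ∈ E(G2) ✓
  (0,4) → (φ(0),φ(4)) = (1,3) ∈ E(G2) ✓
  (1,2) → (φ(1),φ(2)) = (4,5) ∈ E(G2) ✓
  (1,3) → (φ(1),φ(3)) = (0,4) ∈ E(G2) ✓
  (1,4) → (φ(1),φ(4)) = (3,4) ∈ E(G2) ✓
  (1,5) → (φ(1),φ(5)) = (4,6) ∈ E(G2) ✓
  (1,6) → (φ(1),φ(6)) = (2,4) ∈ E(G2) ✓
  (2,4) → (φ(2),φ(4)) = (3,5) ∈ E(G2) ✓
  (4,5) → (φ(4),φ(5)) = (3,6) ∈ E(G2) ✓
  (5,6) → (φ(5),φ(6)) = (2,6) ∈ E(G2) ✓
All 11 edges of G1 map to edges of G2, and |E(G1)| = |E(G2)| = 11, so φ is a bijection on edges as well as vertices. Hence G1 ≅ G2.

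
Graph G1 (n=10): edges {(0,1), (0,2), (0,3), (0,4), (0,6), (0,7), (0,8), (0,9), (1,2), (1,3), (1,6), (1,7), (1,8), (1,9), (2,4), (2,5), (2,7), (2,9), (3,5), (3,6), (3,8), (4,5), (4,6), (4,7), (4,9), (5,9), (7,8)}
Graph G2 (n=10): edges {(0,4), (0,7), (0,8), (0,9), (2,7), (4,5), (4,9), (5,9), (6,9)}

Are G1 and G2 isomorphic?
No, not isomorphic

The graphs are NOT isomorphic.

Counting triangles (3-cliques): G1 has 25, G2 has 2.
Triangle count is an isomorphism invariant, so differing triangle counts rule out isomorphism.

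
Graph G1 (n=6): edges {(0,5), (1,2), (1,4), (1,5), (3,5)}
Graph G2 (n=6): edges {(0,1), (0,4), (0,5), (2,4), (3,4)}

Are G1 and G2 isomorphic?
Yes, isomorphic

The graphs are isomorphic.
One valid mapping φ: V(G1) → V(G2): 0→3, 1→0, 2→1, 3→2, 4→5, 5→4

Verify φ preserves adjacency — for each edge of G1, its image is an edge of G2:
  (0,5) → (φ(0),φ(5)) = (3,4) ∈ E(G2) ✓
  (1,2) → (φ(1),φ(2)) = (0,1) ∈ E(G2) ✓
  (1,4) → (φ(1),φ(4)) = (0,5) ∈ E(G2) ✓
  (1,5) → (φ(1),φ(5)) = (0,4) ∈ E(G2) ✓
  (3,5) → (φ(3),φ(5)) = (2,4) ∈ E(G2) ✓
All 5 edges of G1 map to edges of G2, and |E(G1)| = |E(G2)| = 5, so φ is a bijection on edges as well as vertices. Hence G1 ≅ G2.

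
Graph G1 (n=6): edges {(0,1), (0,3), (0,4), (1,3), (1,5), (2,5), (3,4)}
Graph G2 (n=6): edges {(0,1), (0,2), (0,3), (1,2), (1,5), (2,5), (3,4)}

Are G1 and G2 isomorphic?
Yes, isomorphic

The graphs are isomorphic.
One valid mapping φ: V(G1) → V(G2): 0→2, 1→0, 2→4, 3→1, 4→5, 5→3

Verify φ preserves adjacency — for each edge of G1, its image is an edge of G2:
  (0,1) → (φ(0),φ(1)) = (0,2) ∈ E(G2) ✓
  (0,3) → (φ(0),φ(3)) = (1,2) ∈ E(G2) ✓
  (0,4) → (φ(0),φ(4)) = (2,5) ∈ E(G2) ✓
  (1,3) → (φ(1),φ(3)) = (0,1) ∈ E(G2) ✓
  (1,5) → (φ(1),φ(5)) = (0,3) ∈ E(G2) ✓
  (2,5) → (φ(2),φ(5)) = (3,4) ∈ E(G2) ✓
  (3,4) → (φ(3),φ(4)) = (1,5) ∈ E(G2) ✓
All 7 edges of G1 map to edges of G2, and |E(G1)| = |E(G2)| = 7, so φ is a bijection on edges as well as vertices. Hence G1 ≅ G2.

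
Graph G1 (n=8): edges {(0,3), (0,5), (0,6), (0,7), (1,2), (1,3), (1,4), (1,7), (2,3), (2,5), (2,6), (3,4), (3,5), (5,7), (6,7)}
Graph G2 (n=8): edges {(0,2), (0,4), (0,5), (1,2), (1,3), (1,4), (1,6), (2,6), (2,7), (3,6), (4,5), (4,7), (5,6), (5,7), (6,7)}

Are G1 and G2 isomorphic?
Yes, isomorphic

The graphs are isomorphic.
One valid mapping φ: V(G1) → V(G2): 0→5, 1→1, 2→2, 3→6, 4→3, 5→7, 6→0, 7→4

Verify φ preserves adjacency — for each edge of G1, its image is an edge of G2:
  (0,3) → (φ(0),φ(3)) = (5,6) ∈ E(G2) ✓
  (0,5) → (φ(0),φ(5)) = (5,7) ∈ E(G2) ✓
  (0,6) → (φ(0),φ(6)) = (0,5) ∈ E(G2) ✓
  (0,7) → (φ(0),φ(7)) = (4,5) ∈ E(G2) ✓
  (1,2) → (φ(1),φ(2)) = (1,2) ∈ E(G2) ✓
  (1,3) → (φ(1),φ(3)) = (1,6) ∈ E(G2) ✓
  (1,4) → (φ(1),φ(4)) = (1,3) ∈ E(G2) ✓
  (1,7) → (φ(1),φ(7)) = (1,4) ∈ E(G2) ✓
  (2,3) → (φ(2),φ(3)) = (2,6) ∈ E(G2) ✓
  (2,5) → (φ(2),φ(5)) = (2,7) ∈ E(G2) ✓
  (2,6) → (φ(2),φ(6)) = (0,2) ∈ E(G2) ✓
  (3,4) → (φ(3),φ(4)) = (3,6) ∈ E(G2) ✓
  (3,5) → (φ(3),φ(5)) = (6,7) ∈ E(G2) ✓
  (5,7) → (φ(5),φ(7)) = (4,7) ∈ E(G2) ✓
  (6,7) → (φ(6),φ(7)) = (0,4) ∈ E(G2) ✓
All 15 edges of G1 map to edges of G2, and |E(G1)| = |E(G2)| = 15, so φ is a bijection on edges as well as vertices. Hence G1 ≅ G2.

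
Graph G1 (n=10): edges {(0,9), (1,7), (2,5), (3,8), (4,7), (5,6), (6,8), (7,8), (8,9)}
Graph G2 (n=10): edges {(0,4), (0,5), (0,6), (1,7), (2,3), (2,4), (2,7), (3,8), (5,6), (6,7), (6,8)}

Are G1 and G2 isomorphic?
No, not isomorphic

The graphs are NOT isomorphic.

Degrees in G1: deg(0)=1, deg(1)=1, deg(2)=1, deg(3)=1, deg(4)=1, deg(5)=2, deg(6)=2, deg(7)=3, deg(8)=4, deg(9)=2.
Sorted degree sequence of G1: [4, 3, 2, 2, 2, 1, 1, 1, 1, 1].
Degrees in G2: deg(0)=3, deg(1)=1, deg(2)=3, deg(3)=2, deg(4)=2, deg(5)=2, deg(6)=4, deg(7)=3, deg(8)=2, deg(9)=0.
Sorted degree sequence of G2: [4, 3, 3, 3, 2, 2, 2, 2, 1, 0].
The (sorted) degree sequence is an isomorphism invariant, so since G1 and G2 have different degree sequences they cannot be isomorphic.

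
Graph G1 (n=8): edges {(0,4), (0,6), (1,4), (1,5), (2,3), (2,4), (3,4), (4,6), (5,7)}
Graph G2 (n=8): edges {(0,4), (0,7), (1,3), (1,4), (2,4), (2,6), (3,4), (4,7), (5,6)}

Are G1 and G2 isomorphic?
Yes, isomorphic

The graphs are isomorphic.
One valid mapping φ: V(G1) → V(G2): 0→7, 1→2, 2→1, 3→3, 4→4, 5→6, 6→0, 7→5

Verify φ preserves adjacency — for each edge of G1, its image is an edge of G2:
  (0,4) → (φ(0),φ(4)) = (4,7) ∈ E(G2) ✓
  (0,6) → (φ(0),φ(6)) = (0,7) ∈ E(G2) ✓
  (1,4) → (φ(1),φ(4)) = (2,4) ∈ E(G2) ✓
  (1,5) → (φ(1),φ(5)) = (2,6) ∈ E(G2) ✓
  (2,3) → (φ(2),φ(3)) = (1,3) ∈ E(G2) ✓
  (2,4) → (φ(2),φ(4)) = (1,4) ∈ E(G2) ✓
  (3,4) → (φ(3),φ(4)) = (3,4) ∈ E(G2) ✓
  (4,6) → (φ(4),φ(6)) = (0,4) ∈ E(G2) ✓
  (5,7) → (φ(5),φ(7)) = (5,6) ∈ E(G2) ✓
All 9 edges of G1 map to edges of G2, and |E(G1)| = |E(G2)| = 9, so φ is a bijection on edges as well as vertices. Hence G1 ≅ G2.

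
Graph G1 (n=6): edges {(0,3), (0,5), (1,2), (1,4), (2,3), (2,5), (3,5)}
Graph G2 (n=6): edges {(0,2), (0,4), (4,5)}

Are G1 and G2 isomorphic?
No, not isomorphic

The graphs are NOT isomorphic.

Degrees in G1: deg(0)=2, deg(1)=2, deg(2)=3, deg(3)=3, deg(4)=1, deg(5)=3.
Sorted degree sequence of G1: [3, 3, 3, 2, 2, 1].
Degrees in G2: deg(0)=2, deg(1)=0, deg(2)=1, deg(3)=0, deg(4)=2, deg(5)=1.
Sorted degree sequence of G2: [2, 2, 1, 1, 0, 0].
The (sorted) degree sequence is an isomorphism invariant, so since G1 and G2 have different degree sequences they cannot be isomorphic.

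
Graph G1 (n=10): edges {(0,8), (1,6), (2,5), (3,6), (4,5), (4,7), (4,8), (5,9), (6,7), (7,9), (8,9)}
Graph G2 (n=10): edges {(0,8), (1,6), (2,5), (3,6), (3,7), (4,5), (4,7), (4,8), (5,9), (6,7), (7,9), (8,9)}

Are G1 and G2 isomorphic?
No, not isomorphic

The graphs are NOT isomorphic.

Counting edges: G1 has 11 edge(s); G2 has 12 edge(s).
Edge count is an isomorphism invariant (a bijection on vertices induces a bijection on edges), so differing edge counts rule out isomorphism.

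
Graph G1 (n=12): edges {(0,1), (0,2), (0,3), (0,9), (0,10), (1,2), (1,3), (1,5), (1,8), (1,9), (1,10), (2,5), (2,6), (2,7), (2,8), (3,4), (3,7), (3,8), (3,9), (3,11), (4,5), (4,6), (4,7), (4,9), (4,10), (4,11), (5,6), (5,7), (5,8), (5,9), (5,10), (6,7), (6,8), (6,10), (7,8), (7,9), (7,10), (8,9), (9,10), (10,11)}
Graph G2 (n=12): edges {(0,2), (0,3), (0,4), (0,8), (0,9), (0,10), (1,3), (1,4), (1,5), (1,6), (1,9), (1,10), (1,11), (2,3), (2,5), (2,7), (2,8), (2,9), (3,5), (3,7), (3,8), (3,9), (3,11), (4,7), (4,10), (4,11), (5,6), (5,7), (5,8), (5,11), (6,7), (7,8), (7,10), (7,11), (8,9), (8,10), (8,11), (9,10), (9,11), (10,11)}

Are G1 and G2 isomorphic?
Yes, isomorphic

The graphs are isomorphic.
One valid mapping φ: V(G1) → V(G2): 0→4, 1→10, 2→0, 3→1, 4→5, 5→8, 6→2, 7→3, 8→9, 9→11, 10→7, 11→6

Verify φ preserves adjacency — for each edge of G1, its image is an edge of G2:
  (0,1) → (φ(0),φ(1)) = (4,10) ∈ E(G2) ✓
  (0,2) → (φ(0),φ(2)) = (0,4) ∈ E(G2) ✓
  (0,3) → (φ(0),φ(3)) = (1,4) ∈ E(G2) ✓
  (0,9) → (φ(0),φ(9)) = (4,11) ∈ E(G2) ✓
  (0,10) → (φ(0),φ(10)) = (4,7) ∈ E(G2) ✓
  (1,2) → (φ(1),φ(2)) = (0,10) ∈ E(G2) ✓
  (1,3) → (φ(1),φ(3)) = (1,10) ∈ E(G2) ✓
  (1,5) → (φ(1),φ(5)) = (8,10) ∈ E(G2) ✓
  (1,8) → (φ(1),φ(8)) = (9,10) ∈ E(G2) ✓
  (1,9) → (φ(1),φ(9)) = (10,11) ∈ E(G2) ✓
  (1,10) → (φ(1),φ(10)) = (7,10) ∈ E(G2) ✓
  (2,5) → (φ(2),φ(5)) = (0,8) ∈ E(G2) ✓
  (2,6) → (φ(2),φ(6)) = (0,2) ∈ E(G2) ✓
  (2,7) → (φ(2),φ(7)) = (0,3) ∈ E(G2) ✓
  (2,8) → (φ(2),φ(8)) = (0,9) ∈ E(G2) ✓
  (3,4) → (φ(3),φ(4)) = (1,5) ∈ E(G2) ✓
  (3,7) → (φ(3),φ(7)) = (1,3) ∈ E(G2) ✓
  (3,8) → (φ(3),φ(8)) = (1,9) ∈ E(G2) ✓
  (3,9) → (φ(3),φ(9)) = (1,11) ∈ E(G2) ✓
  (3,11) → (φ(3),φ(11)) = (1,6) ∈ E(G2) ✓
  (4,5) → (φ(4),φ(5)) = (5,8) ∈ E(G2) ✓
  (4,6) → (φ(4),φ(6)) = (2,5) ∈ E(G2) ✓
  (4,7) → (φ(4),φ(7)) = (3,5) ∈ E(G2) ✓
  (4,9) → (φ(4),φ(9)) = (5,11) ∈ E(G2) ✓
  (4,10) → (φ(4),φ(10)) = (5,7) ∈ E(G2) ✓
  (4,11) → (φ(4),φ(11)) = (5,6) ∈ E(G2) ✓
  (5,6) → (φ(5),φ(6)) = (2,8) ∈ E(G2) ✓
  (5,7) → (φ(5),φ(7)) = (3,8) ∈ E(G2) ✓
  (5,8) → (φ(5),φ(8)) = (8,9) ∈ E(G2) ✓
  (5,9) → (φ(5),φ(9)) = (8,11) ∈ E(G2) ✓
  (5,10) → (φ(5),φ(10)) = (7,8) ∈ E(G2) ✓
  (6,7) → (φ(6),φ(7)) = (2,3) ∈ E(G2) ✓
  (6,8) → (φ(6),φ(8)) = (2,9) ∈ E(G2) ✓
  (6,10) → (φ(6),φ(10)) = (2,7) ∈ E(G2) ✓
  (7,8) → (φ(7),φ(8)) = (3,9) ∈ E(G2) ✓
  (7,9) → (φ(7),φ(9)) = (3,11) ∈ E(G2) ✓
  (7,10) → (φ(7),φ(10)) = (3,7) ∈ E(G2) ✓
  (8,9) → (φ(8),φ(9)) = (9,11) ∈ E(G2) ✓
  (9,10) → (φ(9),φ(10)) = (7,11) ∈ E(G2) ✓
  (10,11) → (φ(10),φ(11)) = (6,7) ∈ E(G2) ✓
All 40 edges of G1 map to edges of G2, and |E(G1)| = |E(G2)| = 40, so φ is a bijection on edges as well as vertices. Hence G1 ≅ G2.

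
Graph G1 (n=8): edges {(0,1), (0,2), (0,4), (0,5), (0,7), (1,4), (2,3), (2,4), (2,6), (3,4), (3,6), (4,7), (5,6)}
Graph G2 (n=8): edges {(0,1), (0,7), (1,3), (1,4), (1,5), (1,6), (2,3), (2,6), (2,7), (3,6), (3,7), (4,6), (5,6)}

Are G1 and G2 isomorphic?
Yes, isomorphic

The graphs are isomorphic.
One valid mapping φ: V(G1) → V(G2): 0→1, 1→4, 2→3, 3→2, 4→6, 5→0, 6→7, 7→5

Verify φ preserves adjacency — for each edge of G1, its image is an edge of G2:
  (0,1) → (φ(0),φ(1)) = (1,4) ∈ E(G2) ✓
  (0,2) → (φ(0),φ(2)) = (1,3) ∈ E(G2) ✓
  (0,4) → (φ(0),φ(4)) = (1,6) ∈ E(G2) ✓
  (0,5) → (φ(0),φ(5)) = (0,1) ∈ E(G2) ✓
  (0,7) → (φ(0),φ(7)) = (1,5) ∈ E(G2) ✓
  (1,4) → (φ(1),φ(4)) = (4,6) ∈ E(G2) ✓
  (2,3) → (φ(2),φ(3)) = (2,3) ∈ E(G2) ✓
  (2,4) → (φ(2),φ(4)) = (3,6) ∈ E(G2) ✓
  (2,6) → (φ(2),φ(6)) = (3,7) ∈ E(G2) ✓
  (3,4) → (φ(3),φ(4)) = (2,6) ∈ E(G2) ✓
  (3,6) → (φ(3),φ(6)) = (2,7) ∈ E(G2) ✓
  (4,7) → (φ(4),φ(7)) = (5,6) ∈ E(G2) ✓
  (5,6) → (φ(5),φ(6)) = (0,7) ∈ E(G2) ✓
All 13 edges of G1 map to edges of G2, and |E(G1)| = |E(G2)| = 13, so φ is a bijection on edges as well as vertices. Hence G1 ≅ G2.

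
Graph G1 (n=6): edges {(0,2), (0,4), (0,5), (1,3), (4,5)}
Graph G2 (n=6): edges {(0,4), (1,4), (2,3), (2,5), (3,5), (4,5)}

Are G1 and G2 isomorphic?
No, not isomorphic

The graphs are NOT isomorphic.

Connected components of G1: 2 component(s) with vertex sets [[1, 3], [0, 2, 4, 5]], sizes [2, 4].
Connected components of G2: 1 component(s) with vertex sets [[0, 1, 2, 3, 4, 5]], sizes [6].
The number of connected components (and the multiset of component sizes) is an isomorphism invariant — an isomorphism maps each component of G1 bijectively onto a component of G2. Since G1 has 2 component(s) and G2 has 1, they cannot be isomorphic.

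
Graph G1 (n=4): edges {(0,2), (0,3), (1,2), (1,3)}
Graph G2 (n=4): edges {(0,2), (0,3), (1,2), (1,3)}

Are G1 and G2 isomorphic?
Yes, isomorphic

The graphs are isomorphic.
One valid mapping φ: V(G1) → V(G2): 0→2, 1→3, 2→0, 3→1

Verify φ preserves adjacency — for each edge of G1, its image is an edge of G2:
  (0,2) → (φ(0),φ(2)) = (0,2) ∈ E(G2) ✓
  (0,3) → (φ(0),φ(3)) = (1,2) ∈ E(G2) ✓
  (1,2) → (φ(1),φ(2)) = (0,3) ∈ E(G2) ✓
  (1,3) → (φ(1),φ(3)) = (1,3) ∈ E(G2) ✓
All 4 edges of G1 map to edges of G2, and |E(G1)| = |E(G2)| = 4, so φ is a bijection on edges as well as vertices. Hence G1 ≅ G2.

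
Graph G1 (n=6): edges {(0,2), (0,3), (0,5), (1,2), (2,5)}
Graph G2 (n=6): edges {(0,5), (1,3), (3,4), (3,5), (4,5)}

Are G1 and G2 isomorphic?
Yes, isomorphic

The graphs are isomorphic.
One valid mapping φ: V(G1) → V(G2): 0→3, 1→0, 2→5, 3→1, 4→2, 5→4

Verify φ preserves adjacency — for each edge of G1, its image is an edge of G2:
  (0,2) → (φ(0),φ(2)) = (3,5) ∈ E(G2) ✓
  (0,3) → (φ(0),φ(3)) = (1,3) ∈ E(G2) ✓
  (0,5) → (φ(0),φ(5)) = (3,4) ∈ E(G2) ✓
  (1,2) → (φ(1),φ(2)) = (0,5) ∈ E(G2) ✓
  (2,5) → (φ(2),φ(5)) = (4,5) ∈ E(G2) ✓
All 5 edges of G1 map to edges of G2, and |E(G1)| = |E(G2)| = 5, so φ is a bijection on edges as well as vertices. Hence G1 ≅ G2.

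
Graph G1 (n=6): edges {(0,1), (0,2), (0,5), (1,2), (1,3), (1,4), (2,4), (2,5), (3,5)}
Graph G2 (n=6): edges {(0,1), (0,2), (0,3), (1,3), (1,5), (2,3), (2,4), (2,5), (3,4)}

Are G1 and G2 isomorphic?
Yes, isomorphic

The graphs are isomorphic.
One valid mapping φ: V(G1) → V(G2): 0→0, 1→2, 2→3, 3→5, 4→4, 5→1

Verify φ preserves adjacency — for each edge of G1, its image is an edge of G2:
  (0,1) → (φ(0),φ(1)) = (0,2) ∈ E(G2) ✓
  (0,2) → (φ(0),φ(2)) = (0,3) ∈ E(G2) ✓
  (0,5) → (φ(0),φ(5)) = (0,1) ∈ E(G2) ✓
  (1,2) → (φ(1),φ(2)) = (2,3) ∈ E(G2) ✓
  (1,3) → (φ(1),φ(3)) = (2,5) ∈ E(G2) ✓
  (1,4) → (φ(1),φ(4)) = (2,4) ∈ E(G2) ✓
  (2,4) → (φ(2),φ(4)) = (3,4) ∈ E(G2) ✓
  (2,5) → (φ(2),φ(5)) = (1,3) ∈ E(G2) ✓
  (3,5) → (φ(3),φ(5)) = (1,5) ∈ E(G2) ✓
All 9 edges of G1 map to edges of G2, and |E(G1)| = |E(G2)| = 9, so φ is a bijection on edges as well as vertices. Hence G1 ≅ G2.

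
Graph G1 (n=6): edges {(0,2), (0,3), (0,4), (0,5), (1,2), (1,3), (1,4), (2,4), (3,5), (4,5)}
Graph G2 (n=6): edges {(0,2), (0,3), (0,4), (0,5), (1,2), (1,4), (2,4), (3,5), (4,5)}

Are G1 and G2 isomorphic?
No, not isomorphic

The graphs are NOT isomorphic.

Counting edges: G1 has 10 edge(s); G2 has 9 edge(s).
Edge count is an isomorphism invariant (a bijection on vertices induces a bijection on edges), so differing edge counts rule out isomorphism.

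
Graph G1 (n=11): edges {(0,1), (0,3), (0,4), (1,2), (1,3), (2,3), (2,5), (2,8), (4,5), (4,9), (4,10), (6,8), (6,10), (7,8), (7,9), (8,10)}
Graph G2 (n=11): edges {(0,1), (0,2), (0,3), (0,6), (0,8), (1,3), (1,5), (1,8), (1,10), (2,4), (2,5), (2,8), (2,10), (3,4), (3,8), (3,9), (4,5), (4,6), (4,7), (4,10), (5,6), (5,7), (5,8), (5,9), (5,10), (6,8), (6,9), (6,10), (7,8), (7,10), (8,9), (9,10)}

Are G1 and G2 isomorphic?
No, not isomorphic

The graphs are NOT isomorphic.

Counting triangles (3-cliques): G1 has 3, G2 has 27.
Triangle count is an isomorphism invariant, so differing triangle counts rule out isomorphism.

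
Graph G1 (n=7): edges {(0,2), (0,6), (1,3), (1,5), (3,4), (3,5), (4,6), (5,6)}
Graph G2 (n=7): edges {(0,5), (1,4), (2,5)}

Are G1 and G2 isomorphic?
No, not isomorphic

The graphs are NOT isomorphic.

Connected components of G1: 1 component(s) with vertex sets [[0, 1, 2, 3, 4, 5, 6]], sizes [7].
Connected components of G2: 4 component(s) with vertex sets [[3], [6], [1, 4], [0, 2, 5]], sizes [1, 1, 2, 3].
The number of connected components (and the multiset of component sizes) is an isomorphism invariant — an isomorphism maps each component of G1 bijectively onto a component of G2. Since G1 has 1 component(s) and G2 has 4, they cannot be isomorphic.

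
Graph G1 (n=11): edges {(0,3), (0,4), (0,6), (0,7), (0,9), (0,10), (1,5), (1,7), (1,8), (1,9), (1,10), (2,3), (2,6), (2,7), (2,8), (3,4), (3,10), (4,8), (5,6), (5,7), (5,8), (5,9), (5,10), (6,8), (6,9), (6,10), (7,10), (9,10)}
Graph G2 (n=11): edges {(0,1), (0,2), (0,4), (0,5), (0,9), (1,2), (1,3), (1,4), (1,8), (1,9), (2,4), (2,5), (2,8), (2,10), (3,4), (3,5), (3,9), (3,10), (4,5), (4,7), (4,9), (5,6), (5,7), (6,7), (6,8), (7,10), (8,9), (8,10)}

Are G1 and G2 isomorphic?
Yes, isomorphic

The graphs are isomorphic.
One valid mapping φ: V(G1) → V(G2): 0→5, 1→9, 2→10, 3→7, 4→6, 5→1, 6→2, 7→3, 8→8, 9→0, 10→4

Verify φ preserves adjacency — for each edge of G1, its image is an edge of G2:
  (0,3) → (φ(0),φ(3)) = (5,7) ∈ E(G2) ✓
  (0,4) → (φ(0),φ(4)) = (5,6) ∈ E(G2) ✓
  (0,6) → (φ(0),φ(6)) = (2,5) ∈ E(G2) ✓
  (0,7) → (φ(0),φ(7)) = (3,5) ∈ E(G2) ✓
  (0,9) → (φ(0),φ(9)) = (0,5) ∈ E(G2) ✓
  (0,10) → (φ(0),φ(10)) = (4,5) ∈ E(G2) ✓
  (1,5) → (φ(1),φ(5)) = (1,9) ∈ E(G2) ✓
  (1,7) → (φ(1),φ(7)) = (3,9) ∈ E(G2) ✓
  (1,8) → (φ(1),φ(8)) = (8,9) ∈ E(G2) ✓
  (1,9) → (φ(1),φ(9)) = (0,9) ∈ E(G2) ✓
  (1,10) → (φ(1),φ(10)) = (4,9) ∈ E(G2) ✓
  (2,3) → (φ(2),φ(3)) = (7,10) ∈ E(G2) ✓
  (2,6) → (φ(2),φ(6)) = (2,10) ∈ E(G2) ✓
  (2,7) → (φ(2),φ(7)) = (3,10) ∈ E(G2) ✓
  (2,8) → (φ(2),φ(8)) = (8,10) ∈ E(G2) ✓
  (3,4) → (φ(3),φ(4)) = (6,7) ∈ E(G2) ✓
  (3,10) → (φ(3),φ(10)) = (4,7) ∈ E(G2) ✓
  (4,8) → (φ(4),φ(8)) = (6,8) ∈ E(G2) ✓
  (5,6) → (φ(5),φ(6)) = (1,2) ∈ E(G2) ✓
  (5,7) → (φ(5),φ(7)) = (1,3) ∈ E(G2) ✓
  (5,8) → (φ(5),φ(8)) = (1,8) ∈ E(G2) ✓
  (5,9) → (φ(5),φ(9)) = (0,1) ∈ E(G2) ✓
  (5,10) → (φ(5),φ(10)) = (1,4) ∈ E(G2) ✓
  (6,8) → (φ(6),φ(8)) = (2,8) ∈ E(G2) ✓
  (6,9) → (φ(6),φ(9)) = (0,2) ∈ E(G2) ✓
  (6,10) → (φ(6),φ(10)) = (2,4) ∈ E(G2) ✓
  (7,10) → (φ(7),φ(10)) = (3,4) ∈ E(G2) ✓
  (9,10) → (φ(9),φ(10)) = (0,4) ∈ E(G2) ✓
All 28 edges of G1 map to edges of G2, and |E(G1)| = |E(G2)| = 28, so φ is a bijection on edges as well as vertices. Hence G1 ≅ G2.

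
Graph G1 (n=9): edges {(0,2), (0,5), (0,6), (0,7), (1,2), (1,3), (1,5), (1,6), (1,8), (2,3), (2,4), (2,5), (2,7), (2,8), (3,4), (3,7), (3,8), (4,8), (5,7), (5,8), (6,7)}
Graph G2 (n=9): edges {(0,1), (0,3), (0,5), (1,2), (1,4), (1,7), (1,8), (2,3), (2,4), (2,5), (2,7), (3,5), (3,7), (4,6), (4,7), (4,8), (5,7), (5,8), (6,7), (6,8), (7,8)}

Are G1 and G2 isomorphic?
Yes, isomorphic

The graphs are isomorphic.
One valid mapping φ: V(G1) → V(G2): 0→3, 1→1, 2→7, 3→8, 4→6, 5→2, 6→0, 7→5, 8→4

Verify φ preserves adjacency — for each edge of G1, its image is an edge of G2:
  (0,2) → (φ(0),φ(2)) = (3,7) ∈ E(G2) ✓
  (0,5) → (φ(0),φ(5)) = (2,3) ∈ E(G2) ✓
  (0,6) → (φ(0),φ(6)) = (0,3) ∈ E(G2) ✓
  (0,7) → (φ(0),φ(7)) = (3,5) ∈ E(G2) ✓
  (1,2) → (φ(1),φ(2)) = (1,7) ∈ E(G2) ✓
  (1,3) → (φ(1),φ(3)) = (1,8) ∈ E(G2) ✓
  (1,5) → (φ(1),φ(5)) = (1,2) ∈ E(G2) ✓
  (1,6) → (φ(1),φ(6)) = (0,1) ∈ E(G2) ✓
  (1,8) → (φ(1),φ(8)) = (1,4) ∈ E(G2) ✓
  (2,3) → (φ(2),φ(3)) = (7,8) ∈ E(G2) ✓
  (2,4) → (φ(2),φ(4)) = (6,7) ∈ E(G2) ✓
  (2,5) → (φ(2),φ(5)) = (2,7) ∈ E(G2) ✓
  (2,7) → (φ(2),φ(7)) = (5,7) ∈ E(G2) ✓
  (2,8) → (φ(2),φ(8)) = (4,7) ∈ E(G2) ✓
  (3,4) → (φ(3),φ(4)) = (6,8) ∈ E(G2) ✓
  (3,7) → (φ(3),φ(7)) = (5,8) ∈ E(G2) ✓
  (3,8) → (φ(3),φ(8)) = (4,8) ∈ E(G2) ✓
  (4,8) → (φ(4),φ(8)) = (4,6) ∈ E(G2) ✓
  (5,7) → (φ(5),φ(7)) = (2,5) ∈ E(G2) ✓
  (5,8) → (φ(5),φ(8)) = (2,4) ∈ E(G2) ✓
  (6,7) → (φ(6),φ(7)) = (0,5) ∈ E(G2) ✓
All 21 edges of G1 map to edges of G2, and |E(G1)| = |E(G2)| = 21, so φ is a bijection on edges as well as vertices. Hence G1 ≅ G2.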